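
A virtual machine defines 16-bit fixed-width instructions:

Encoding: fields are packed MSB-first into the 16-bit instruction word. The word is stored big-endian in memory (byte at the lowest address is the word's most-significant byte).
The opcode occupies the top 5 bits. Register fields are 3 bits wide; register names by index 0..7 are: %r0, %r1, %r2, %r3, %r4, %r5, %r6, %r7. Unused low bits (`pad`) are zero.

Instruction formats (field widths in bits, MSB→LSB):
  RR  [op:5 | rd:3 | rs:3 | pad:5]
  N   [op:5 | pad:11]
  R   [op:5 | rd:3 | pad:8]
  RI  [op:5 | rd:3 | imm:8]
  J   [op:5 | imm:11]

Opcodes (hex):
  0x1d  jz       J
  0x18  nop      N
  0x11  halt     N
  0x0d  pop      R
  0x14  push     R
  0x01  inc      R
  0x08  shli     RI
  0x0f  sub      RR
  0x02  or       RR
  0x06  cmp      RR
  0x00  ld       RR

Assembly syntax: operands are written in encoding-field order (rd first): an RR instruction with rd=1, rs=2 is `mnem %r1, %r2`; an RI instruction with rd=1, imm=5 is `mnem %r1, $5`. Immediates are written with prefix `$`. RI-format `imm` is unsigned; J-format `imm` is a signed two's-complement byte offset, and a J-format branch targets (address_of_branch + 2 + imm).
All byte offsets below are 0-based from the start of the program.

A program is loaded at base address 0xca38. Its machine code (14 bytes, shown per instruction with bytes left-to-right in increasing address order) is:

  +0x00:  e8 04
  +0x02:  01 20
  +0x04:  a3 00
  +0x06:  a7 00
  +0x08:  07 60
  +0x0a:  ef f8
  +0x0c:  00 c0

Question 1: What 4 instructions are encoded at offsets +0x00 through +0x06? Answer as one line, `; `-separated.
jz $4; ld %r1, %r1; push %r3; push %r7

off 0x00: read e8 04 as big → 0xe804
  op=0xe804>>11=0x1d ⇒ jz (J)
  imm@[10:0]=0x4 ⇒ $4
off 0x02: read 01 20 as big → 0x0120
  op=0x0120>>11=0x0 ⇒ ld (RR)
  rd@[10:8]=0x1 ⇒ %r1
  rs@[7:5]=0x1 ⇒ %r1
off 0x04: read a3 00 as big → 0xa300
  op=0xa300>>11=0x14 ⇒ push (R)
  rd@[10:8]=0x3 ⇒ %r3
off 0x06: read a7 00 as big → 0xa700
  op=0xa700>>11=0x14 ⇒ push (R)
  rd@[10:8]=0x7 ⇒ %r7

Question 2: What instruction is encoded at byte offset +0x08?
off 0x08: read 07 60 as big → 0x0760
  top 5b → 0x0 → ld [RR]
  rd: (w>>8)&0x7=0x7 → %r7
  rs: (w>>5)&0x7=0x3 → %r3

ld %r7, %r3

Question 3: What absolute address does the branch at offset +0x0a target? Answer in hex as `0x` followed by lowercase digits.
0xca3c

off 0x0a: read ef f8 as big → 0xeff8
  top 5b → 0x1d → jz [J]
  imm@[10:0]=0x7f8 (s11→-8) ⇒ $-8
  target = base 0xca38 + off 0x0a + 2 + imm -8 = 0xca3c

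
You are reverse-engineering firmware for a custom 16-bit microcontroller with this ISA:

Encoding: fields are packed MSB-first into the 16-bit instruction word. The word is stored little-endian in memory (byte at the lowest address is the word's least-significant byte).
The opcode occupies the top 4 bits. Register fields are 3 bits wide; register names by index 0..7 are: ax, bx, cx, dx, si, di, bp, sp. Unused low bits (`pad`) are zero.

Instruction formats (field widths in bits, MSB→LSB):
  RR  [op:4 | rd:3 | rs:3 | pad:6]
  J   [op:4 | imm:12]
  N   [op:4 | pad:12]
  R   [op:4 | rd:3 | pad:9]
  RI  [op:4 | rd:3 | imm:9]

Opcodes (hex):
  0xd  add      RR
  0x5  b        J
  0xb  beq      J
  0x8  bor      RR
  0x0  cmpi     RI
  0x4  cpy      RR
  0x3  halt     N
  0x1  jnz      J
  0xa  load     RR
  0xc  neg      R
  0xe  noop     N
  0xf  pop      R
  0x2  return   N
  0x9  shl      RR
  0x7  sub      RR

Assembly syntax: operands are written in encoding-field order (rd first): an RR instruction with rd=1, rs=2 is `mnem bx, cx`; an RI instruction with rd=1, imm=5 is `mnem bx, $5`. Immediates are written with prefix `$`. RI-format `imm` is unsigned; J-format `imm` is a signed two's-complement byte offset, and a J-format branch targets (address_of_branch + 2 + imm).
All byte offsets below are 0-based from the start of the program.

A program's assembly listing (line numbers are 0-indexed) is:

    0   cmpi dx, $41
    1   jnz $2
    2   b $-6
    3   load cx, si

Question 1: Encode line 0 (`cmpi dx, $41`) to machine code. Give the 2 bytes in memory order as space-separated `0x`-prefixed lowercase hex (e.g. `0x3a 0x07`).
L0: cmpi op=0x0:4|rd=3:3|imm=41:9 ⇒ 0x0629 ⇒ little 29 06

0x29 0x06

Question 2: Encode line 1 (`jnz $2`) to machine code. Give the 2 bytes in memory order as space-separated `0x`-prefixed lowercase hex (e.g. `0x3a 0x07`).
0x02 0x10

1. jnz fields op=0x1:4|imm=2:12 → word 1002h → 02 10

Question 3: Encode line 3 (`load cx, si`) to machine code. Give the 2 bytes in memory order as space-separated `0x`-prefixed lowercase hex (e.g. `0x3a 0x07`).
0x00 0xa5

3. load fields op=0xa:4|rd=2:3|rs=4:3|pad=0:6 → word a500h → 00 a5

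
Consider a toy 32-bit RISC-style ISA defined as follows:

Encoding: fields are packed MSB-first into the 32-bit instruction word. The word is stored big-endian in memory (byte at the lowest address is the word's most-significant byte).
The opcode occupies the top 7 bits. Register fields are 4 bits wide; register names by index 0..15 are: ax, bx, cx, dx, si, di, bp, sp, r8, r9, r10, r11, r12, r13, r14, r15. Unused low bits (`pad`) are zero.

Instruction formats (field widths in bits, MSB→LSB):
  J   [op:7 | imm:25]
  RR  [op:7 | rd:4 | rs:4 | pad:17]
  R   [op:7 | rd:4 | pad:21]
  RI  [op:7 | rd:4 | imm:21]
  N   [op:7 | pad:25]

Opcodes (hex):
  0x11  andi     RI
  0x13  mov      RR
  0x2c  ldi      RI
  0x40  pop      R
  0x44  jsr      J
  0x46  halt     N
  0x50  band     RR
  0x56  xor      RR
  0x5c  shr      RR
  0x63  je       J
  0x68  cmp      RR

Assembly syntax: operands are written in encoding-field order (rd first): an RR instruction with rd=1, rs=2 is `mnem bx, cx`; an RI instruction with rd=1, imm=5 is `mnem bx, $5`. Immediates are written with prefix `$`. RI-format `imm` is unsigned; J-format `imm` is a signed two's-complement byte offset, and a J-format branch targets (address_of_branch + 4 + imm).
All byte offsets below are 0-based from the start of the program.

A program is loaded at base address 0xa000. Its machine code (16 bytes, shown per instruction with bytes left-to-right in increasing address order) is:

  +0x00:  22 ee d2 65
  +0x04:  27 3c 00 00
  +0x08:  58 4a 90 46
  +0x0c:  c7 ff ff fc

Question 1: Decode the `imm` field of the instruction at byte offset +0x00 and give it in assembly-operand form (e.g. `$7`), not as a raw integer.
$971365

@+00  big-endian(22 ee d2 65) = 0x22eed265
  op=0x22eed265>>25=0x11 ⇒ andi (RI)
  [24:21] rd=7 = sp
  [20:0] imm=971365 = $971365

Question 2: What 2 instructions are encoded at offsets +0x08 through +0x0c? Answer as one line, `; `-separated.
off 0x08: read 58 4a 90 46 as big → 0x584a9046
  opcode bits[31:25]=0x2c: ldi/RI
  rd: (w>>21)&0xf=0x2 → cx
  imm: (w>>0)&0x1fffff=0xa9046 → $692294
off 0x0c: read c7 ff ff fc as big → 0xc7fffffc
  opcode bits[31:25]=0x63: je/J
  imm: (w>>0)&0x1ffffff=0x1fffffc (s25→-4) → $-4

ldi cx, $692294; je $-4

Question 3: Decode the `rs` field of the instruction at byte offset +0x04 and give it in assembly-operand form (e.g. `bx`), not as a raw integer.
@+04  big-endian(27 3c 00 00) = 0x273c0000
  op=0x273c0000>>25=0x13 ⇒ mov (RR)
  rd@[24:21]=0x9 ⇒ r9
  rs@[20:17]=0xe ⇒ r14

r14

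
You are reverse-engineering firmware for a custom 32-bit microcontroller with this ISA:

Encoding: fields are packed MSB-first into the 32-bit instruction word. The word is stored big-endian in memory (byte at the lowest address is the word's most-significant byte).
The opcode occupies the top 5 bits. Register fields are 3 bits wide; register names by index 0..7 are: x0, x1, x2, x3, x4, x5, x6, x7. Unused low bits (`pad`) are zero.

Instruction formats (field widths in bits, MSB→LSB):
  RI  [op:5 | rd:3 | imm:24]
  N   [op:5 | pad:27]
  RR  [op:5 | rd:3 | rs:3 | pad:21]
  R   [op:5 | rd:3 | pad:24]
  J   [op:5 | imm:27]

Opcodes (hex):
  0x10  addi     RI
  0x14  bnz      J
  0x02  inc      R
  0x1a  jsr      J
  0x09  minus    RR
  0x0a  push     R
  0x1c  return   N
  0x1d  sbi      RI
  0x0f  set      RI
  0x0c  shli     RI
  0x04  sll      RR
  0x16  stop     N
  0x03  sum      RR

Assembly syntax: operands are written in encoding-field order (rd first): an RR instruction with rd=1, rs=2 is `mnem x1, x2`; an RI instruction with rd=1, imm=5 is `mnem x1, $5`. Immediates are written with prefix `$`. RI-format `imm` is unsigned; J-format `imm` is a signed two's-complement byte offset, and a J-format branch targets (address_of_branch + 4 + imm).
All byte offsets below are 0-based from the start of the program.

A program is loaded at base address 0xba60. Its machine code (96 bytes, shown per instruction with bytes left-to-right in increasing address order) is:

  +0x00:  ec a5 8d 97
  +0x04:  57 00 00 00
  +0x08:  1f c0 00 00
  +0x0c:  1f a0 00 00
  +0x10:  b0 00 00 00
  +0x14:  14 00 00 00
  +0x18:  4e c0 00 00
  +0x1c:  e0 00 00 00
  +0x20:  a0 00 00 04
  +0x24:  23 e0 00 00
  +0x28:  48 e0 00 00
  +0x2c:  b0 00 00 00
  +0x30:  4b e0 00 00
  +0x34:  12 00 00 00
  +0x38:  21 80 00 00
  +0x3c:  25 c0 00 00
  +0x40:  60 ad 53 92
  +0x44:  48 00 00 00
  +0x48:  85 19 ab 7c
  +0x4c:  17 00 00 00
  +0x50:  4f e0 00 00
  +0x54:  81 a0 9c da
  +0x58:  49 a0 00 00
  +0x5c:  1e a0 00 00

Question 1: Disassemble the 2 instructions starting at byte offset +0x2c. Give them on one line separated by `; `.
stop; minus x3, x7

@+2c  big-endian(b0 00 00 00) = 0xb0000000
  opcode bits[31:27]=0x16: stop/N
@+30  big-endian(4b e0 00 00) = 0x4be00000
  opcode bits[31:27]=0x9: minus/RR
  [26:24] rd=3 = x3
  [23:21] rs=7 = x7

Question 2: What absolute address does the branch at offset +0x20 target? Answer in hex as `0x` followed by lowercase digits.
0xba88

off 0x20: read a0 00 00 04 as big → 0xa0000004
  op=0xa0000004>>27=0x14 ⇒ bnz (J)
  [26:0] imm=4 = $4
  target = base 0xba60 + off 0x20 + 4 + imm 4 = 0xba88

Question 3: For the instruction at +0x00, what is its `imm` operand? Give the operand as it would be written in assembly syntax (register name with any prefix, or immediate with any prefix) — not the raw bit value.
$10849687

@+00  big-endian(ec a5 8d 97) = 0xeca58d97
  op=0xeca58d97>>27=0x1d ⇒ sbi (RI)
  [26:24] rd=4 = x4
  [23:0] imm=10849687 = $10849687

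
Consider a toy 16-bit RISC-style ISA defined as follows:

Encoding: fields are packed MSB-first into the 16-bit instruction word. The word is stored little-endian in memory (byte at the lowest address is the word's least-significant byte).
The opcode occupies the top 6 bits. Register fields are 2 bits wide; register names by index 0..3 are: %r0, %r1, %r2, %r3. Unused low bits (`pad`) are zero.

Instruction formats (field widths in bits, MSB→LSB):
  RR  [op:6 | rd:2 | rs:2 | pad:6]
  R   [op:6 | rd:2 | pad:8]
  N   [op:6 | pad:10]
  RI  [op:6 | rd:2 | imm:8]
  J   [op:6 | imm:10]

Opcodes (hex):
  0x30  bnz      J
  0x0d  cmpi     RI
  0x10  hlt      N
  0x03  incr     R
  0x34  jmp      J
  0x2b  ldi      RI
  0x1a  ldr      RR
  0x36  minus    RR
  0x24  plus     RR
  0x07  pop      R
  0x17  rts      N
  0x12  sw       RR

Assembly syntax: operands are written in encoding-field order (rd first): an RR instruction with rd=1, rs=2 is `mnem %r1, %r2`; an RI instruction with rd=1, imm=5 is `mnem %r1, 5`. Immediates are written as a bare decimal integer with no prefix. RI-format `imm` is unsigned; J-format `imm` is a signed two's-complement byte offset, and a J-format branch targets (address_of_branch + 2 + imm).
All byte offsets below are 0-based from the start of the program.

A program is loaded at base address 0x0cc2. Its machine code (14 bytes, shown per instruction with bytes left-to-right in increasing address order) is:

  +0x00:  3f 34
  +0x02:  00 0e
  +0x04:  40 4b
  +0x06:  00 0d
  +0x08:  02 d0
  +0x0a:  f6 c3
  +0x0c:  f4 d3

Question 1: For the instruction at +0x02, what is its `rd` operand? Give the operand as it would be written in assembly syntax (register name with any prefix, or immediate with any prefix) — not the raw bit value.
%r2

off 0x02: read 00 0e as little → 0x0e00
  opcode bits[15:10]=0x3: incr/R
  [9:8] rd=2 = %r2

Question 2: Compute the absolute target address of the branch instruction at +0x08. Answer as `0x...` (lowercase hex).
@+08  little-endian(02 d0) = 0xd002
  opcode bits[15:10]=0x34: jmp/J
  imm@[9:0]=0x2 ⇒ 2
  target = base 0x0cc2 + off 0x08 + 2 + imm 2 = 0x0cce

0x0cce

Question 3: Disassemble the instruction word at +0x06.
incr %r1

off 0x06: read 00 0d as little → 0x0d00
  opcode bits[15:10]=0x3: incr/R
  rd@[9:8]=0x1 ⇒ %r1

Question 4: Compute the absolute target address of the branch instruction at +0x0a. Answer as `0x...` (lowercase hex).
0x0cc4

[0a] f6 c3 → 0xc3f6
  opcode bits[15:10]=0x30: bnz/J
  imm: (w>>0)&0x3ff=0x3f6 (s10→-10) → -10
  target = base 0x0cc2 + off 0x0a + 2 + imm -10 = 0x0cc4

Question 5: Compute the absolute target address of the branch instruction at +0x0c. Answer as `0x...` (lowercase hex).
0x0cc4

@+0c  little-endian(f4 d3) = 0xd3f4
  op=0xd3f4>>10=0x34 ⇒ jmp (J)
  imm: (w>>0)&0x3ff=0x3f4 (s10→-12) → -12
  target = base 0x0cc2 + off 0x0c + 2 + imm -12 = 0x0cc4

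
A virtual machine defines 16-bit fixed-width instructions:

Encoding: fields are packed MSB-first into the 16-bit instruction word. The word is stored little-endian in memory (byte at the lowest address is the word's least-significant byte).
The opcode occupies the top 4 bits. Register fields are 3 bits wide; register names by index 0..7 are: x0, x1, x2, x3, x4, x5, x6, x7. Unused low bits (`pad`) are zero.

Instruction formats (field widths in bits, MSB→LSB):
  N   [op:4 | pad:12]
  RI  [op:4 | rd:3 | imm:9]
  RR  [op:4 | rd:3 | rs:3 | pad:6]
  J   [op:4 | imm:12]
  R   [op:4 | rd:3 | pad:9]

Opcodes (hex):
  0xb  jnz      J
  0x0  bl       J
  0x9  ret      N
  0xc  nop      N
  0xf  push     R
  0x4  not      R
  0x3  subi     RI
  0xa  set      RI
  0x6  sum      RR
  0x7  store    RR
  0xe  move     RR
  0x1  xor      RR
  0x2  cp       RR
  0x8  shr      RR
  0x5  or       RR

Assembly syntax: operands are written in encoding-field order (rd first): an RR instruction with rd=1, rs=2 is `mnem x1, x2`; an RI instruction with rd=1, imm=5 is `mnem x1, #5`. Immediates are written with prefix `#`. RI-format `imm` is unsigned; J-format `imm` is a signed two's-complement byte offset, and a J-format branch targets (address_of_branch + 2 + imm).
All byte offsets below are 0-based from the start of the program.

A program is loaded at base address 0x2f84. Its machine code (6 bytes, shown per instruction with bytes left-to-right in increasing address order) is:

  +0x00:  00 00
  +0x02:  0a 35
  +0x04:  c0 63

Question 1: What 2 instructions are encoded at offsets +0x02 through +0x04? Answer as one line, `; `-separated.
subi x2, #266; sum x1, x7

[02] 0a 35 → 0x350a
  top 4b → 0x3 → subi [RI]
  rd: (w>>9)&0x7=0x2 → x2
  imm: (w>>0)&0x1ff=0x10a → #266
[04] c0 63 → 0x63c0
  top 4b → 0x6 → sum [RR]
  rd: (w>>9)&0x7=0x1 → x1
  rs: (w>>6)&0x7=0x7 → x7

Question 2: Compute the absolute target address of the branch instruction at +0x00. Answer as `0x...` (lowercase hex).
off 0x00: read 00 00 as little → 0x0000
  opcode bits[15:12]=0x0: bl/J
  imm@[11:0]=0x0 ⇒ #0
  target = base 0x2f84 + off 0x00 + 2 + imm 0 = 0x2f86

0x2f86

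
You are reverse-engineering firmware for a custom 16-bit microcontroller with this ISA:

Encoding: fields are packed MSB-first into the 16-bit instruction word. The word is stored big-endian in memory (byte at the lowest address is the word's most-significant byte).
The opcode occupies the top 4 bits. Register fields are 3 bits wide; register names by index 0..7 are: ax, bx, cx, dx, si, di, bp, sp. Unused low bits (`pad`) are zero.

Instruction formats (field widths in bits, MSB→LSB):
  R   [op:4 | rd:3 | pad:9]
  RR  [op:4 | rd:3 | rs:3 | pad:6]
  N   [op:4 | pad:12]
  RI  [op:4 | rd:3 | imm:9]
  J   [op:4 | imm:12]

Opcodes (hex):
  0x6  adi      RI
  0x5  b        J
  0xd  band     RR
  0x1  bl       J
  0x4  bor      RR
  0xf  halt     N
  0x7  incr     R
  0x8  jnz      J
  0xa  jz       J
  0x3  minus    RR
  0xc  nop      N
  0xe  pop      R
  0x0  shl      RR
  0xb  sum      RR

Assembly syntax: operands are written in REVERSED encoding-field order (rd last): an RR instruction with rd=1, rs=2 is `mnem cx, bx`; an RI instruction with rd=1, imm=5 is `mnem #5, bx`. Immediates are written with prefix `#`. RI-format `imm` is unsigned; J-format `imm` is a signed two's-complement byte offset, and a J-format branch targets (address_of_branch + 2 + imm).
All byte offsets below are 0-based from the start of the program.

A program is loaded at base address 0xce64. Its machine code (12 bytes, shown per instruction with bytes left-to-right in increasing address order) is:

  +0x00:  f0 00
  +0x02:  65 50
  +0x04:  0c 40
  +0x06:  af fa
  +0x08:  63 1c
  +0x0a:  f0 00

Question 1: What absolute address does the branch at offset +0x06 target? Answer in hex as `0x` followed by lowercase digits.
[06] af fa → 0xaffa
  top 4b → 0xa → jz [J]
  imm: (w>>0)&0xfff=0xffa (s12→-6) → #-6
  target = base 0xce64 + off 0x06 + 2 + imm -6 = 0xce66

0xce66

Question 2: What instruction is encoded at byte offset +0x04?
@+04  big-endian(0c 40) = 0x0c40
  op=0x0c40>>12=0x0 ⇒ shl (RR)
  rd: (w>>9)&0x7=0x6 → bp
  rs: (w>>6)&0x7=0x1 → bx

shl bx, bp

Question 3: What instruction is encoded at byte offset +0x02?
adi #336, cx

off 0x02: read 65 50 as big → 0x6550
  top 4b → 0x6 → adi [RI]
  rd: (w>>9)&0x7=0x2 → cx
  imm: (w>>0)&0x1ff=0x150 → #336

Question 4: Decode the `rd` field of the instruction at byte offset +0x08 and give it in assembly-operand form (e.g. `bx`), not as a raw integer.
bx

@+08  big-endian(63 1c) = 0x631c
  op=0x631c>>12=0x6 ⇒ adi (RI)
  rd@[11:9]=0x1 ⇒ bx
  imm@[8:0]=0x11c ⇒ #284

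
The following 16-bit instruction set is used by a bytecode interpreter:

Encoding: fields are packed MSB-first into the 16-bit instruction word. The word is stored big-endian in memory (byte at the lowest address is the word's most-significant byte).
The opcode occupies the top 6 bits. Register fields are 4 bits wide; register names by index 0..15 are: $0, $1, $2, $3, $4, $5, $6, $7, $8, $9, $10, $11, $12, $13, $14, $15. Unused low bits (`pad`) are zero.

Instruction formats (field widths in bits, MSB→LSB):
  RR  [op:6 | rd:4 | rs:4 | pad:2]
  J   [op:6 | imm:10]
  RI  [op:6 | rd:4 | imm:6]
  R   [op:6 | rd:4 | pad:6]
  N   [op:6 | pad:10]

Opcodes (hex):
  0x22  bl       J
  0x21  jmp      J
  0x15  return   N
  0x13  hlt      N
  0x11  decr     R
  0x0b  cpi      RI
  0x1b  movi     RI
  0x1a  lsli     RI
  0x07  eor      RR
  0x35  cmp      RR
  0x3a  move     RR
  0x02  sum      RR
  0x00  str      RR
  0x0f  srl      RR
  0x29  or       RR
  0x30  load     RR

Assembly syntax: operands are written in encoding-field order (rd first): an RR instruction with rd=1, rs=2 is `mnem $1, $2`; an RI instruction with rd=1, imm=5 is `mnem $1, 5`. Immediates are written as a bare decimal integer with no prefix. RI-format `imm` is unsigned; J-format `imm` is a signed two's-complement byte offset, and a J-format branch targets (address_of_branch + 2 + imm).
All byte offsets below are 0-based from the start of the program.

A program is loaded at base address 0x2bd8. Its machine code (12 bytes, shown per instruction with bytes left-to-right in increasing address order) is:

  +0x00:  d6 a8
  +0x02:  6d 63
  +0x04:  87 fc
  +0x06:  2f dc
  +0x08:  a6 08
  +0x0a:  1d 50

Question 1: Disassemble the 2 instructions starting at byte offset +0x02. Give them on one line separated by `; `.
off 0x02: read 6d 63 as big → 0x6d63
  opcode bits[15:10]=0x1b: movi/RI
  rd@[9:6]=0x5 ⇒ $5
  imm@[5:0]=0x23 ⇒ 35
off 0x04: read 87 fc as big → 0x87fc
  opcode bits[15:10]=0x21: jmp/J
  imm@[9:0]=0x3fc (s10→-4) ⇒ -4

movi $5, 35; jmp -4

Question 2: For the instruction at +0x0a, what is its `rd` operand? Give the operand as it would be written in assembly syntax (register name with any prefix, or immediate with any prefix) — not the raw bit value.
[0a] 1d 50 → 0x1d50
  opcode bits[15:10]=0x7: eor/RR
  rd: (w>>6)&0xf=0x5 → $5
  rs: (w>>2)&0xf=0x4 → $4

$5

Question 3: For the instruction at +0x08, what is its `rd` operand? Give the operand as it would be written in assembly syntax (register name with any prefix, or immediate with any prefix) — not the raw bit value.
$8

+0x08: a6 08 ⇒ word 0xa608 (big)
  op=0xa608>>10=0x29 ⇒ or (RR)
  rd: (w>>6)&0xf=0x8 → $8
  rs: (w>>2)&0xf=0x2 → $2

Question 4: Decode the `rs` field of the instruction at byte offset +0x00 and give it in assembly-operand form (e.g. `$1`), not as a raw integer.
@+00  big-endian(d6 a8) = 0xd6a8
  top 6b → 0x35 → cmp [RR]
  rd: (w>>6)&0xf=0xa → $10
  rs: (w>>2)&0xf=0xa → $10

$10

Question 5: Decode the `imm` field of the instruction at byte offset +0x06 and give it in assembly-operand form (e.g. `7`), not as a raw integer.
[06] 2f dc → 0x2fdc
  top 6b → 0xb → cpi [RI]
  [9:6] rd=15 = $15
  [5:0] imm=28 = 28

28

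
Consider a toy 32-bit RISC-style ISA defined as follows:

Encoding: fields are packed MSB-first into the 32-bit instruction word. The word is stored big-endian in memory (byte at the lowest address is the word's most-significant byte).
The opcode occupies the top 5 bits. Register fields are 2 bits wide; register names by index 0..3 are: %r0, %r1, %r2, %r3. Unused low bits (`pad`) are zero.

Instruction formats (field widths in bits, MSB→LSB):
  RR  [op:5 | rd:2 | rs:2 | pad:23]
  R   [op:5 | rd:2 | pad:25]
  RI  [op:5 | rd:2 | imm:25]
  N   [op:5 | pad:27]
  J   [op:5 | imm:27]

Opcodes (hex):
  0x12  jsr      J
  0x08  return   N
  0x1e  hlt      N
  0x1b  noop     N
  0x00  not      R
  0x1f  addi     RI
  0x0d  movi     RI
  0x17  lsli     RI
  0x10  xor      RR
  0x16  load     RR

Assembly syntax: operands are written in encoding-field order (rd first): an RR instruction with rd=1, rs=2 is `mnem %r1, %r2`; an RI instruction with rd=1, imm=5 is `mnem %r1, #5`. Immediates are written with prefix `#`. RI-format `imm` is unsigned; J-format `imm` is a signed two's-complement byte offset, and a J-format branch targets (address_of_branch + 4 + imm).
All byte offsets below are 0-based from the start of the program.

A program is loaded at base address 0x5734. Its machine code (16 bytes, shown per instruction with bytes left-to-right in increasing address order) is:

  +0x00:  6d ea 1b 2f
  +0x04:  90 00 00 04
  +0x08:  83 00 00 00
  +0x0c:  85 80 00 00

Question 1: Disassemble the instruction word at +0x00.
off 0x00: read 6d ea 1b 2f as big → 0x6dea1b2f
  opcode bits[31:27]=0xd: movi/RI
  rd@[26:25]=0x2 ⇒ %r2
  imm@[24:0]=0x1ea1b2f ⇒ #32119599

movi %r2, #32119599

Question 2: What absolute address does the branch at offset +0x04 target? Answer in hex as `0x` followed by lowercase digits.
+0x04: 90 00 00 04 ⇒ word 0x90000004 (big)
  op=0x90000004>>27=0x12 ⇒ jsr (J)
  [26:0] imm=4 = #4
  target = base 0x5734 + off 0x04 + 4 + imm 4 = 0x5740

0x5740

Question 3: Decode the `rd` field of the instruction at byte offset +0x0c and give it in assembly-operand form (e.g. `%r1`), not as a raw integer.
+0x0c: 85 80 00 00 ⇒ word 0x85800000 (big)
  opcode bits[31:27]=0x10: xor/RR
  [26:25] rd=2 = %r2
  [24:23] rs=3 = %r3

%r2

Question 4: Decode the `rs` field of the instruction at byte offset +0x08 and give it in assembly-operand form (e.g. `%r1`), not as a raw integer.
%r2

+0x08: 83 00 00 00 ⇒ word 0x83000000 (big)
  top 5b → 0x10 → xor [RR]
  [26:25] rd=1 = %r1
  [24:23] rs=2 = %r2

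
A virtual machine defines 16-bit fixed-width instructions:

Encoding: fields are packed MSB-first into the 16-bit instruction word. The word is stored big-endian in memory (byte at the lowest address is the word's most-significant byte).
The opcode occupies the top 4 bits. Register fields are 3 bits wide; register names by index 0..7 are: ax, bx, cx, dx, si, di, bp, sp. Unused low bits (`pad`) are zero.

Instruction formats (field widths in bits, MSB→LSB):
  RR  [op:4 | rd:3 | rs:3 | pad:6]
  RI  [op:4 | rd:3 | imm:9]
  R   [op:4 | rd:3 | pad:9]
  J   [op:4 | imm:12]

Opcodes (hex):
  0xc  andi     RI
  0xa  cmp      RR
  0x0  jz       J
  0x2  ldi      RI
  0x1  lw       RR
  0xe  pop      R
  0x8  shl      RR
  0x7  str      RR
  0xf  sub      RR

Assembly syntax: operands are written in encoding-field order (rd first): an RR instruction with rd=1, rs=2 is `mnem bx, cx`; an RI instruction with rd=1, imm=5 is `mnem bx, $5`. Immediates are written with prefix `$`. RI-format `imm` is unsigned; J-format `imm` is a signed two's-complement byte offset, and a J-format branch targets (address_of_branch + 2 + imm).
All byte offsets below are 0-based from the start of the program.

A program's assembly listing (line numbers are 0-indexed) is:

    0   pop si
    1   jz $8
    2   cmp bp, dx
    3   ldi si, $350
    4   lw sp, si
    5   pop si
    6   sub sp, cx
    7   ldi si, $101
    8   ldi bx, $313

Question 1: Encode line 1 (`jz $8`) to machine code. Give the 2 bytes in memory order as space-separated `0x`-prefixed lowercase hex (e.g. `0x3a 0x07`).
1. jz fields op=0x0:4|imm=8:12 → word 0008h → 00 08

0x00 0x08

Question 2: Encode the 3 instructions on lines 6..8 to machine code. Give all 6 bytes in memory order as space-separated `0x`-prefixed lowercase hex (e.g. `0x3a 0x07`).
L6: sub op=0xf:4|rd=7:3|rs=2:3|pad=0:6 ⇒ 0xfe80 ⇒ big fe 80
L7: ldi op=0x2:4|rd=4:3|imm=101:9 ⇒ 0x2865 ⇒ big 28 65
L8: ldi op=0x2:4|rd=1:3|imm=313:9 ⇒ 0x2339 ⇒ big 23 39

0xfe 0x80 0x28 0x65 0x23 0x39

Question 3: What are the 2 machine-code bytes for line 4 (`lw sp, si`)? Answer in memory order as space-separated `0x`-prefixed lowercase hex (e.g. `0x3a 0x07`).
line 4 (lw): pack op=0x1:4|rd=7:3|rs=4:3|pad=0:6 = 0x1f00; big→ 1f 00

0x1f 0x00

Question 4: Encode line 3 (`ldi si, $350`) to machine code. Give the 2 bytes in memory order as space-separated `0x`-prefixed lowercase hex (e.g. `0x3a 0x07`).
L3: ldi op=0x2:4|rd=4:3|imm=350:9 ⇒ 0x295e ⇒ big 29 5e

0x29 0x5e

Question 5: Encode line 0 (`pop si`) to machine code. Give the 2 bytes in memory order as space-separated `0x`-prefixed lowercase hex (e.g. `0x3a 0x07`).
0xe8 0x00

0. pop fields op=0xe:4|rd=4:3|pad=0:9 → word e800h → e8 00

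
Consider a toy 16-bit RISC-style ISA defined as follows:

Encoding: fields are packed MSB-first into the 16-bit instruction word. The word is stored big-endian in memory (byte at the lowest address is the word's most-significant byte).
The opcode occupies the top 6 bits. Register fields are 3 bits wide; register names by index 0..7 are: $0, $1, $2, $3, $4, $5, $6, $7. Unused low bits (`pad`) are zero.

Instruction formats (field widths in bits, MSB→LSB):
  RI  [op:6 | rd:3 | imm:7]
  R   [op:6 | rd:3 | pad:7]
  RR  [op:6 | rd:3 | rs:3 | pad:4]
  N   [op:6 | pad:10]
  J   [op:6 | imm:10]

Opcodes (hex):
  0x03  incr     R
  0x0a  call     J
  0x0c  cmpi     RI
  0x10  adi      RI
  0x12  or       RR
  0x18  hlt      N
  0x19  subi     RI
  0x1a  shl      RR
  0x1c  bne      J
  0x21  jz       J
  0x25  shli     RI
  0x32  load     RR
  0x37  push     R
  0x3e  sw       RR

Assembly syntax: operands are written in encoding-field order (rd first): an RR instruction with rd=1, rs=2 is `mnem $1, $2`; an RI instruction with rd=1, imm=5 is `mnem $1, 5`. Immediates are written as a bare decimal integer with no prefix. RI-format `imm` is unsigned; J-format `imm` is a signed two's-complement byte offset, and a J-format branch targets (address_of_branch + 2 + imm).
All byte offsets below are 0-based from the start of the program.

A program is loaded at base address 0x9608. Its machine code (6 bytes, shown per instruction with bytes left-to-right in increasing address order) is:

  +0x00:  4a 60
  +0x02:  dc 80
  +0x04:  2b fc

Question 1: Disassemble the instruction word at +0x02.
push $1

@+02  big-endian(dc 80) = 0xdc80
  opcode bits[15:10]=0x37: push/R
  rd@[9:7]=0x1 ⇒ $1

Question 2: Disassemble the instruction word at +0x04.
@+04  big-endian(2b fc) = 0x2bfc
  opcode bits[15:10]=0xa: call/J
  imm@[9:0]=0x3fc (s10→-4) ⇒ -4

call -4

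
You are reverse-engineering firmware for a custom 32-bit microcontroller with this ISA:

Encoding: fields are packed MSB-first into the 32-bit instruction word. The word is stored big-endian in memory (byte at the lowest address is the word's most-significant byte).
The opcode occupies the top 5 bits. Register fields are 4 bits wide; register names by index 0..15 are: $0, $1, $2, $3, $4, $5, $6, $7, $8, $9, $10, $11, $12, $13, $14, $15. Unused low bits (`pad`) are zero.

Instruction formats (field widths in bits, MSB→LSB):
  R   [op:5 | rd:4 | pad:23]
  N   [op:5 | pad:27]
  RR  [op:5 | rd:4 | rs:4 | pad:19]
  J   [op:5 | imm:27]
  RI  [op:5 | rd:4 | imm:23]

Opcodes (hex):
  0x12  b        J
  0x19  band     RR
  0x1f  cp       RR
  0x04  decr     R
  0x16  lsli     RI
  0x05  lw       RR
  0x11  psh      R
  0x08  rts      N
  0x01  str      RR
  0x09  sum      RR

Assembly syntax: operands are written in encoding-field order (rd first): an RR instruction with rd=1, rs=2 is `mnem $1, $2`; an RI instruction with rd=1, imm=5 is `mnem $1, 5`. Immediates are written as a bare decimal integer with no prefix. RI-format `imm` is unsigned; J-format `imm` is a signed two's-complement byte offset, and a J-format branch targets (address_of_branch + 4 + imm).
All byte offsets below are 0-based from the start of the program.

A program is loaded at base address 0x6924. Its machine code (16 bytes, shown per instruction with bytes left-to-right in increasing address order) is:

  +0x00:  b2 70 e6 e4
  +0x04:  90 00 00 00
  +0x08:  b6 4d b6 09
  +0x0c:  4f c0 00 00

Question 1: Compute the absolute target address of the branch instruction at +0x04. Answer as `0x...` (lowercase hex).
off 0x04: read 90 00 00 00 as big → 0x90000000
  op=0x90000000>>27=0x12 ⇒ b (J)
  imm: (w>>0)&0x7ffffff=0x0 → 0
  target = base 0x6924 + off 0x04 + 4 + imm 0 = 0x692c

0x692c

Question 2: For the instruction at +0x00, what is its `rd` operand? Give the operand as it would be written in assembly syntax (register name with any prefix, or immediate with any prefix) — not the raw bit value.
$4

off 0x00: read b2 70 e6 e4 as big → 0xb270e6e4
  op=0xb270e6e4>>27=0x16 ⇒ lsli (RI)
  [26:23] rd=4 = $4
  [22:0] imm=7399140 = 7399140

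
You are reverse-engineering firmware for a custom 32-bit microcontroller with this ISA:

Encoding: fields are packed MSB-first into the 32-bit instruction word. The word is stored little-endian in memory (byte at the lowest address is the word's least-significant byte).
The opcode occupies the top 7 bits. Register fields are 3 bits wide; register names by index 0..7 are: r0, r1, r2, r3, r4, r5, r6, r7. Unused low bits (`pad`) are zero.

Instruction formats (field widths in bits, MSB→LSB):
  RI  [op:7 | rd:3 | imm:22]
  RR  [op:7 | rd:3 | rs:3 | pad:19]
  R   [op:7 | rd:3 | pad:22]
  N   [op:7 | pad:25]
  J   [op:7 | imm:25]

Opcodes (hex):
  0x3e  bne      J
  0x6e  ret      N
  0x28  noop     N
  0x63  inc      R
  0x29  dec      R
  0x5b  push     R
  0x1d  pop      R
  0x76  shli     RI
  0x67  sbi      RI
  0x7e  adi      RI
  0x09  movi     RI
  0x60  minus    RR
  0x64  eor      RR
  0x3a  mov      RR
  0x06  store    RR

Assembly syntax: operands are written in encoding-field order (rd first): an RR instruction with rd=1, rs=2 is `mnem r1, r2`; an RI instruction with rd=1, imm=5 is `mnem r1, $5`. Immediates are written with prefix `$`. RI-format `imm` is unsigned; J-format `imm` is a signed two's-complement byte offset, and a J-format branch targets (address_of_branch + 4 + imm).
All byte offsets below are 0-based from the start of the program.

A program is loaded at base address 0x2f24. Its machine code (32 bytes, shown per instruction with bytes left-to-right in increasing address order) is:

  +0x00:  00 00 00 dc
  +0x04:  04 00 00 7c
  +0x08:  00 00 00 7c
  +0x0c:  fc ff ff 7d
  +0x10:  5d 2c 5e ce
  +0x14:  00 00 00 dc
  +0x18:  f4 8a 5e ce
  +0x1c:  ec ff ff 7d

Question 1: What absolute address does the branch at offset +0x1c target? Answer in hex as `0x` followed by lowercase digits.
off 0x1c: read ec ff ff 7d as little → 0x7dffffec
  top 7b → 0x3e → bne [J]
  imm: (w>>0)&0x1ffffff=0x1ffffec (s25→-20) → $-20
  target = base 0x2f24 + off 0x1c + 4 + imm -20 = 0x2f30

0x2f30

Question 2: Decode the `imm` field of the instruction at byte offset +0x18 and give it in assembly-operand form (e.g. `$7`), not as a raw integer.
@+18  little-endian(f4 8a 5e ce) = 0xce5e8af4
  top 7b → 0x67 → sbi [RI]
  [24:22] rd=1 = r1
  [21:0] imm=2001652 = $2001652

$2001652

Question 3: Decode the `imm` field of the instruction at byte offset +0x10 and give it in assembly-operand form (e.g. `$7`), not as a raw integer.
+0x10: 5d 2c 5e ce ⇒ word 0xce5e2c5d (little)
  top 7b → 0x67 → sbi [RI]
  rd@[24:22]=0x1 ⇒ r1
  imm@[21:0]=0x1e2c5d ⇒ $1977437

$1977437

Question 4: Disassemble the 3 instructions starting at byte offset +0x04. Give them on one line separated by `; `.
bne $4; bne $0; bne $-4

@+04  little-endian(04 00 00 7c) = 0x7c000004
  opcode bits[31:25]=0x3e: bne/J
  imm: (w>>0)&0x1ffffff=0x4 → $4
@+08  little-endian(00 00 00 7c) = 0x7c000000
  opcode bits[31:25]=0x3e: bne/J
  imm: (w>>0)&0x1ffffff=0x0 → $0
@+0c  little-endian(fc ff ff 7d) = 0x7dfffffc
  opcode bits[31:25]=0x3e: bne/J
  imm: (w>>0)&0x1ffffff=0x1fffffc (s25→-4) → $-4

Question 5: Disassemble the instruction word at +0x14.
@+14  little-endian(00 00 00 dc) = 0xdc000000
  opcode bits[31:25]=0x6e: ret/N

ret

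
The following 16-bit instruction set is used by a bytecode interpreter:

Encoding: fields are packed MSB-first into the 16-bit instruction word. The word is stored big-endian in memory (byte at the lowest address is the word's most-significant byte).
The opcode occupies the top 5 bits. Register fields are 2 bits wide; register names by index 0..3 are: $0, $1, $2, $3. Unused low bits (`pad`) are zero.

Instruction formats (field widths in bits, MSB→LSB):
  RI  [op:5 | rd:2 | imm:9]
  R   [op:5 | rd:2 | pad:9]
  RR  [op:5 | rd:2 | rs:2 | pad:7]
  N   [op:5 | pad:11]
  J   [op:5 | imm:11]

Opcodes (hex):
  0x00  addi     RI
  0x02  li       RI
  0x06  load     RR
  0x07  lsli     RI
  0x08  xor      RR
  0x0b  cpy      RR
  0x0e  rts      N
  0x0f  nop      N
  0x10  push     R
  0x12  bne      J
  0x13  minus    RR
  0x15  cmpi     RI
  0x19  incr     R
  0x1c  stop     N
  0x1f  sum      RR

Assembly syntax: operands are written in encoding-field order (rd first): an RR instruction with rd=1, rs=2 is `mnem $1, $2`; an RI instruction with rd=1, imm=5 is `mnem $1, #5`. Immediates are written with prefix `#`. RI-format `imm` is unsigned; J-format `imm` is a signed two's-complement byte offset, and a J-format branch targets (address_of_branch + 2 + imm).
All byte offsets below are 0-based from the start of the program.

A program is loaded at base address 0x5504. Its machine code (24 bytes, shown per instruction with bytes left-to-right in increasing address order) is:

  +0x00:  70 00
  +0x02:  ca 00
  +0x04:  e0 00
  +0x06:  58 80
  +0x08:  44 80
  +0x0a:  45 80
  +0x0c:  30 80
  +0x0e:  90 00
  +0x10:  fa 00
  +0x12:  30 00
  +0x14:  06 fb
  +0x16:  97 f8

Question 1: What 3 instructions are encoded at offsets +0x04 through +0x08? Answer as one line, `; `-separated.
+0x04: e0 00 ⇒ word 0xe000 (big)
  op=0xe000>>11=0x1c ⇒ stop (N)
+0x06: 58 80 ⇒ word 0x5880 (big)
  op=0x5880>>11=0xb ⇒ cpy (RR)
  rd: (w>>9)&0x3=0x0 → $0
  rs: (w>>7)&0x3=0x1 → $1
+0x08: 44 80 ⇒ word 0x4480 (big)
  op=0x4480>>11=0x8 ⇒ xor (RR)
  rd: (w>>9)&0x3=0x2 → $2
  rs: (w>>7)&0x3=0x1 → $1

stop; cpy $0, $1; xor $2, $1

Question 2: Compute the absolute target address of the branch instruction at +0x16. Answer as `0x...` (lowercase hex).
0x5514

@+16  big-endian(97 f8) = 0x97f8
  opcode bits[15:11]=0x12: bne/J
  imm@[10:0]=0x7f8 (s11→-8) ⇒ #-8
  target = base 0x5504 + off 0x16 + 2 + imm -8 = 0x5514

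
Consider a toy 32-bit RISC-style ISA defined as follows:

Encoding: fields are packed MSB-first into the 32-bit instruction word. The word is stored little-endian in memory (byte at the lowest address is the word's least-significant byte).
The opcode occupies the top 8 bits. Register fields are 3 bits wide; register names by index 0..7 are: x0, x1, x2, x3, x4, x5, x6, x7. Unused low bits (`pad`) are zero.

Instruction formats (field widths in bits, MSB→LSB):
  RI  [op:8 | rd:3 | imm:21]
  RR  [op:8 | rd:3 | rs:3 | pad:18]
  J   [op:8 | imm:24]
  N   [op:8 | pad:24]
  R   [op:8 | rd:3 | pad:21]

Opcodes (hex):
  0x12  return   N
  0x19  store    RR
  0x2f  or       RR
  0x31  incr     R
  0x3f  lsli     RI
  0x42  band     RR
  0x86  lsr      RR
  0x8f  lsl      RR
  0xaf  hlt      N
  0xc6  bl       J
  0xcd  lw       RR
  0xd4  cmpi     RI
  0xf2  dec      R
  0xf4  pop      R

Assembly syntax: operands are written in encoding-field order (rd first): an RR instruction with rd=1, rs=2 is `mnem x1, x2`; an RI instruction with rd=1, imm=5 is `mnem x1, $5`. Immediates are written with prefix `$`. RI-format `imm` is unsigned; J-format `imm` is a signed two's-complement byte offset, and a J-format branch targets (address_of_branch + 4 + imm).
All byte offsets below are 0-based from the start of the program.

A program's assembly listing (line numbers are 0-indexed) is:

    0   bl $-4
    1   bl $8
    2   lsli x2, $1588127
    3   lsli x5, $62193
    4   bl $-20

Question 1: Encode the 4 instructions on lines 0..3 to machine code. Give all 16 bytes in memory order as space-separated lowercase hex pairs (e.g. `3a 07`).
0. bl fields op=0xc6:8|imm=-4:24 → word c6fffffch → fc ff ff c6
1. bl fields op=0xc6:8|imm=8:24 → word c6000008h → 08 00 00 c6
2. lsli fields op=0x3f:8|rd=2:3|imm=1588127:21 → word 3f583b9fh → 9f 3b 58 3f
3. lsli fields op=0x3f:8|rd=5:3|imm=62193:21 → word 3fa0f2f1h → f1 f2 a0 3f

fc ff ff c6 08 00 00 c6 9f 3b 58 3f f1 f2 a0 3f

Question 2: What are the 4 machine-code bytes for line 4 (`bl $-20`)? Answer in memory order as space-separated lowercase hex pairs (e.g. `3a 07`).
ec ff ff c6

4. bl fields op=0xc6:8|imm=-20:24 → word c6ffffech → ec ff ff c6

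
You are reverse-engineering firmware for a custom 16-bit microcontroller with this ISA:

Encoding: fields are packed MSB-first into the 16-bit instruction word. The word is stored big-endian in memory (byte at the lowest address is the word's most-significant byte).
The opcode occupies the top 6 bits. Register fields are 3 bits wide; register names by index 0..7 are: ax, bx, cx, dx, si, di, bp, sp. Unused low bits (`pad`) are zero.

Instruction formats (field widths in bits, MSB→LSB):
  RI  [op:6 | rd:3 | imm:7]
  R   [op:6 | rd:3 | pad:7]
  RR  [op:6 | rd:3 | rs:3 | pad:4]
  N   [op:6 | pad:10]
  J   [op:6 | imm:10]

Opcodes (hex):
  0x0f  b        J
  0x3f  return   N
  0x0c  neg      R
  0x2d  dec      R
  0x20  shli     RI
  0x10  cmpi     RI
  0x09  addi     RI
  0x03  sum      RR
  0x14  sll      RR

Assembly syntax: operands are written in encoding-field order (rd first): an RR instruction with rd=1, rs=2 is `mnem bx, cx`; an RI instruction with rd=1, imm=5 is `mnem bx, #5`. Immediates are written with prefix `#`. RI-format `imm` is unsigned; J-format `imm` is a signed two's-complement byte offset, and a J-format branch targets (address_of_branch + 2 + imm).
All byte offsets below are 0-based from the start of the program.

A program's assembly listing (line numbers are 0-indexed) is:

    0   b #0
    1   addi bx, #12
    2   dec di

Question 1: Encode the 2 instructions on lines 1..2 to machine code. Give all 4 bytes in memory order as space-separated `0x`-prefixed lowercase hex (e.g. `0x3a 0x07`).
0x24 0x8c 0xb6 0x80

1. addi fields op=0x9:6|rd=1:3|imm=12:7 → word 248ch → 24 8c
2. dec fields op=0x2d:6|rd=5:3|pad=0:7 → word b680h → b6 80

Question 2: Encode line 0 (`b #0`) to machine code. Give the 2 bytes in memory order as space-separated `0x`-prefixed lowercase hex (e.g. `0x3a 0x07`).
0x3c 0x00

line 0 (b): pack op=0xf:6|imm=0:10 = 0x3c00; big→ 3c 00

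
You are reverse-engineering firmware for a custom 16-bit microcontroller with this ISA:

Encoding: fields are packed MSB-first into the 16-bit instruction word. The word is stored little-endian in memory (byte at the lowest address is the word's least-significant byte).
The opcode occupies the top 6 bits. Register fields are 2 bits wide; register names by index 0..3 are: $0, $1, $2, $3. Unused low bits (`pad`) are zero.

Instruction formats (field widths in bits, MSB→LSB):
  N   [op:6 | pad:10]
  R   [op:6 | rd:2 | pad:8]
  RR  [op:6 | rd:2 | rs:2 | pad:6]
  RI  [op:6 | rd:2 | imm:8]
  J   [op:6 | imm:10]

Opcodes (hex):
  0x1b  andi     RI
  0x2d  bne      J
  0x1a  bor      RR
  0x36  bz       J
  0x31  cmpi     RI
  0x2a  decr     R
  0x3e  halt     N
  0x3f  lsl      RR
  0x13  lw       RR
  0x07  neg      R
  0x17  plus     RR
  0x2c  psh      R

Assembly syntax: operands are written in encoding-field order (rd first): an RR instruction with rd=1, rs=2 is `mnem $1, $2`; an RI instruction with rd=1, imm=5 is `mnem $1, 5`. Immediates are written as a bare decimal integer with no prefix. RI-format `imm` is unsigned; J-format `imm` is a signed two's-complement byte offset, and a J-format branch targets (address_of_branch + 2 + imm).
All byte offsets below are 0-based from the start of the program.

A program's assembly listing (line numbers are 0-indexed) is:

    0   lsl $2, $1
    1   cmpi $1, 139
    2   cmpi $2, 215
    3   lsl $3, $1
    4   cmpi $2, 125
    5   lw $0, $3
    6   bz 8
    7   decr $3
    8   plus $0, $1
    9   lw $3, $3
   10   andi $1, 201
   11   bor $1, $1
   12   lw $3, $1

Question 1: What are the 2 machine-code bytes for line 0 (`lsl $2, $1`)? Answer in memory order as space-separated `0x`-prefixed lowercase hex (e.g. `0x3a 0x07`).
0. lsl fields op=0x3f:6|rd=2:2|rs=1:2|pad=0:6 → word fe40h → 40 fe

0x40 0xfe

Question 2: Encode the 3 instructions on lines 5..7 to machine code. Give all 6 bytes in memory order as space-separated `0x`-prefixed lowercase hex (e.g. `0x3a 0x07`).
0xc0 0x4c 0x08 0xd8 0x00 0xab

5. lw fields op=0x13:6|rd=0:2|rs=3:2|pad=0:6 → word 4cc0h → c0 4c
6. bz fields op=0x36:6|imm=8:10 → word d808h → 08 d8
7. decr fields op=0x2a:6|rd=3:2|pad=0:8 → word ab00h → 00 ab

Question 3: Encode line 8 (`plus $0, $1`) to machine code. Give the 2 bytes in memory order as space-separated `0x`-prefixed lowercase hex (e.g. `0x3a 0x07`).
0x40 0x5c

line 8 (plus): pack op=0x17:6|rd=0:2|rs=1:2|pad=0:6 = 0x5c40; little→ 40 5c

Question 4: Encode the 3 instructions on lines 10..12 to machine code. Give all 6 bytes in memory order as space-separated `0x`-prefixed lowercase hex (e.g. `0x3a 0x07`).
0xc9 0x6d 0x40 0x69 0x40 0x4f

10. andi fields op=0x1b:6|rd=1:2|imm=201:8 → word 6dc9h → c9 6d
11. bor fields op=0x1a:6|rd=1:2|rs=1:2|pad=0:6 → word 6940h → 40 69
12. lw fields op=0x13:6|rd=3:2|rs=1:2|pad=0:6 → word 4f40h → 40 4f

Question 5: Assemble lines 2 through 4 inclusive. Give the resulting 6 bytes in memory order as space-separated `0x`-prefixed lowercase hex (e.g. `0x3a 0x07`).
2. cmpi fields op=0x31:6|rd=2:2|imm=215:8 → word c6d7h → d7 c6
3. lsl fields op=0x3f:6|rd=3:2|rs=1:2|pad=0:6 → word ff40h → 40 ff
4. cmpi fields op=0x31:6|rd=2:2|imm=125:8 → word c67dh → 7d c6

0xd7 0xc6 0x40 0xff 0x7d 0xc6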